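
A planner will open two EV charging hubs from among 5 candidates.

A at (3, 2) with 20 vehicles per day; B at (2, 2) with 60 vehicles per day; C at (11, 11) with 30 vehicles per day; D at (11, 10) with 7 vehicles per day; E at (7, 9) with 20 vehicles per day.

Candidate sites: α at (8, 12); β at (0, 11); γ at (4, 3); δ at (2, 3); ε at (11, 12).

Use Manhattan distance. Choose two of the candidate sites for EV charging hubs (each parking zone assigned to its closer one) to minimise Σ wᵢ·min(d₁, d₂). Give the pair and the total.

{δ, ε}, total 284

Evaluate every pair (each demand assigned to the nearer of the two):
  {δ, ε}: total = 284
  {α, δ}: total = 335
  {γ, ε}: total = 404
  {α, γ}: total = 455
  {β, δ}: total = 694
  {β, γ}: total = 814
  {γ, δ}: total = 828
  {β, ε}: total = 1084
  {α, β}: total = 1135
  {α, ε}: total = 1384
Best pair: {δ, ε} with total 284.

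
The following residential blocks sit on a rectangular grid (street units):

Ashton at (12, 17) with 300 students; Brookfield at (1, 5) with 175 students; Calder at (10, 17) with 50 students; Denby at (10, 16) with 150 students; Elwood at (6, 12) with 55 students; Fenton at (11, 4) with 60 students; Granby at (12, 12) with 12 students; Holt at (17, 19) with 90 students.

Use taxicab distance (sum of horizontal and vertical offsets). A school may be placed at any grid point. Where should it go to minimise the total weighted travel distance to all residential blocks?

Manhattan distance separates: Σwᵢ(|x−xᵢ|+|y−yᵢ|) = Σwᵢ|x−xᵢ| + Σwᵢ|y−yᵢ|, so x and y are optimised independently as 1-D weighted medians.
Total weight W = 892; half = 446.
x-coordinate, sorted with cumulative weight:
  x=1 (Brookfield, w=175) cum 175
  x=6 (Elwood, w=55) cum 230
  x=10 (Calder, w=50) cum 280
  x=10 (Denby, w=150) cum 430
  x=11 (Fenton, w=60) cum 490  ← median
  x=12 (Ashton, w=300) cum 790
  x=12 (Granby, w=12) cum 802
  x=17 (Holt, w=90) cum 892
⇒ x* = 11
y-coordinate, sorted with cumulative weight:
  y=4 (Fenton, w=60) cum 60
  y=5 (Brookfield, w=175) cum 235
  y=12 (Elwood, w=55) cum 290
  y=12 (Granby, w=12) cum 302
  y=16 (Denby, w=150) cum 452  ← median
  y=17 (Ashton, w=300) cum 752
  y=17 (Calder, w=50) cum 802
  y=19 (Holt, w=90) cum 892
⇒ y* = 16

(11, 16)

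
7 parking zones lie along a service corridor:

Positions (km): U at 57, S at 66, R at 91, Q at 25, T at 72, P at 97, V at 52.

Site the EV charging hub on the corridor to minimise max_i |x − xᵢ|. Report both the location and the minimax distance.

location 61, max distance 36

The 1-center on a line is the midpoint of the two extreme points: leftmost at 25, rightmost at 97.
Optimal location = (25 + 97)/2 = 61; maximum distance = (97 − 25)/2 = 36.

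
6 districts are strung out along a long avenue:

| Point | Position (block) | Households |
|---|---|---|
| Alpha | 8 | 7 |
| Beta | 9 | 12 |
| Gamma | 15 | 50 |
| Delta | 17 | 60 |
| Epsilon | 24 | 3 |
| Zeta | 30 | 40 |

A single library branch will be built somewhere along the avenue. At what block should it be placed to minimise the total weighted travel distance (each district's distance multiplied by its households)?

For a sum of weighted absolute distances on a line, the optimum is the weighted median (not the mean). Total weight W = 172; half-weight = 86.
Sort by position and accumulate weight:
  block 8 (Alpha, w=7) → cum 7
  block 9 (Beta, w=12) → cum 19
  block 15 (Gamma, w=50) → cum 69
  block 17 (Delta, w=60) → cum 129  ≥ 86 → median here
  block 24 (Epsilon, w=3) → cum 132
  block 30 (Zeta, w=40) → cum 172
Optimal location: block 17.

x = 17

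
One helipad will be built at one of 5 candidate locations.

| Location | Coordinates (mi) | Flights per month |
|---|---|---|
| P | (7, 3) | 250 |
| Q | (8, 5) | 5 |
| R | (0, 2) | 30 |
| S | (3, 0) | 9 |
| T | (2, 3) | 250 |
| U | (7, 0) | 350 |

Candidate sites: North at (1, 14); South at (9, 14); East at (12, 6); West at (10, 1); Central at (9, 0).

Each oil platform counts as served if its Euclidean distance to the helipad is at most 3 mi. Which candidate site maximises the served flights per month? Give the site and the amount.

Central, covering 350

Coverage radius r = 3 mi; a point is covered iff (Δx)²+(Δy)² ≤ 3² = 9.
  North (1, 14): covers {none} → 0
  South (9, 14): covers {none} → 0
  East (12, 6): covers {none} → 0
  West (10, 1): covers {none} → 0
  Central (9, 0): covers {U} → 350
Maximum coverage at Central: 350 flights per month.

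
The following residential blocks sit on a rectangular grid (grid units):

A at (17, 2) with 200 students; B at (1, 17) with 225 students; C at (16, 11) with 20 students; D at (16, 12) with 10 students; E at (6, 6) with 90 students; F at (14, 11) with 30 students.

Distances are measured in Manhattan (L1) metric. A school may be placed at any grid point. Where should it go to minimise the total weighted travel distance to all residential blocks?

(6, 6)

Manhattan distance separates: Σwᵢ(|x−xᵢ|+|y−yᵢ|) = Σwᵢ|x−xᵢ| + Σwᵢ|y−yᵢ|, so x and y are optimised independently as 1-D weighted medians.
Total weight W = 575; half = 287.5.
x-coordinate, sorted with cumulative weight:
  x=1 (B, w=225) cum 225
  x=6 (E, w=90) cum 315  ← median
  x=14 (F, w=30) cum 345
  x=16 (C, w=20) cum 365
  x=16 (D, w=10) cum 375
  x=17 (A, w=200) cum 575
⇒ x* = 6
y-coordinate, sorted with cumulative weight:
  y=2 (A, w=200) cum 200
  y=6 (E, w=90) cum 290  ← median
  y=11 (C, w=20) cum 310
  y=11 (F, w=30) cum 340
  y=12 (D, w=10) cum 350
  y=17 (B, w=225) cum 575
⇒ y* = 6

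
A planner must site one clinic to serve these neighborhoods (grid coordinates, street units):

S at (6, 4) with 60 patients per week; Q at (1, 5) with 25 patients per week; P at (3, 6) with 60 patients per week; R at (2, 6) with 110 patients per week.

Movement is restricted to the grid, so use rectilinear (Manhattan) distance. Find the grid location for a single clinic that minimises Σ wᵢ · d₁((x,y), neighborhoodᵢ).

(2, 6)

Manhattan distance separates: Σwᵢ(|x−xᵢ|+|y−yᵢ|) = Σwᵢ|x−xᵢ| + Σwᵢ|y−yᵢ|, so x and y are optimised independently as 1-D weighted medians.
Total weight W = 255; half = 127.5.
x-coordinate, sorted with cumulative weight:
  x=1 (Q, w=25) cum 25
  x=2 (R, w=110) cum 135  ← median
  x=3 (P, w=60) cum 195
  x=6 (S, w=60) cum 255
⇒ x* = 2
y-coordinate, sorted with cumulative weight:
  y=4 (S, w=60) cum 60
  y=5 (Q, w=25) cum 85
  y=6 (P, w=60) cum 145  ← median
  y=6 (R, w=110) cum 255
⇒ y* = 6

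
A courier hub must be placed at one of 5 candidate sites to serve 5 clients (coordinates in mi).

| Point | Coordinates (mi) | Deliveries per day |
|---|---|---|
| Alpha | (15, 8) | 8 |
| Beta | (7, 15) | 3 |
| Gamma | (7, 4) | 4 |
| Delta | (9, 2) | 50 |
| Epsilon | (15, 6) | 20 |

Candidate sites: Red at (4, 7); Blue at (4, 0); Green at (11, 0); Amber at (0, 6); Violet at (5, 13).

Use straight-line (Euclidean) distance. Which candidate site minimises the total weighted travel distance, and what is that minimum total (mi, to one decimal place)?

Green, total 426.4 mi

Total weighted distance at each candidate:
  Red (4, 7): total = 705.4
  Blue (4, 0): total = 694.6
  Green (11, 0): total = 426.4
  Amber (0, 6): total = 976.8
  Violet (5, 13): total = 964.2
Minimum is at Green with total 426.4 mi.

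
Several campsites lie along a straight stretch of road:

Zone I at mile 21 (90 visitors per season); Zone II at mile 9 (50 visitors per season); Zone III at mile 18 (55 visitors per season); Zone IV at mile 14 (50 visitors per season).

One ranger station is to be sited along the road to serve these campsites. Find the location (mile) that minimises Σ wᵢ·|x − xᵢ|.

For a sum of weighted absolute distances on a line, the optimum is the weighted median (not the mean). Total weight W = 245; half-weight = 122.5.
Sort by position and accumulate weight:
  mile 9 (Zone II, w=50) → cum 50
  mile 14 (Zone IV, w=50) → cum 100
  mile 18 (Zone III, w=55) → cum 155  ≥ 122.5 → median here
  mile 21 (Zone I, w=90) → cum 245
Optimal location: mile 18.

x = 18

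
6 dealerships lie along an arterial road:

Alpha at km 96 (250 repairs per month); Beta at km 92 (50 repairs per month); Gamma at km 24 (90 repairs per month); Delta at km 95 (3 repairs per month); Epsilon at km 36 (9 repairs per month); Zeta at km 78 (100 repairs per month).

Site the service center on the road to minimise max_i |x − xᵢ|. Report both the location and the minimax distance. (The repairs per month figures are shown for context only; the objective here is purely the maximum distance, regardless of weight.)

The 1-center on a line is the midpoint of the two extreme points: leftmost at 24, rightmost at 96.
Optimal location = (24 + 96)/2 = 60; maximum distance = (96 − 24)/2 = 36.

location 60, max distance 36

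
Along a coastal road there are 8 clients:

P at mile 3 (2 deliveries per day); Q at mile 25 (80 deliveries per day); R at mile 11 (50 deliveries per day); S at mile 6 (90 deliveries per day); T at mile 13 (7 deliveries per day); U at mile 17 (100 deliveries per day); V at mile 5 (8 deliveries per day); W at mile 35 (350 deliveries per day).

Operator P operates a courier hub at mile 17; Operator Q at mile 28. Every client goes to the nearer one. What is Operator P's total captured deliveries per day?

The indifferent point is the midpoint (17+28)/2 = 22.5; clients left of it (closer to Operator P at 17) go to Operator P, those right go to Operator Q.
  P at 3 (w=2) → Operator P
  V at 5 (w=8) → Operator P
  S at 6 (w=90) → Operator P
  R at 11 (w=50) → Operator P
  T at 13 (w=7) → Operator P
  U at 17 (w=100) → Operator P
  Q at 25 (w=80) → Operator Q
  W at 35 (w=350) → Operator Q
Operator P captures 257; Operator Q captures 430.

257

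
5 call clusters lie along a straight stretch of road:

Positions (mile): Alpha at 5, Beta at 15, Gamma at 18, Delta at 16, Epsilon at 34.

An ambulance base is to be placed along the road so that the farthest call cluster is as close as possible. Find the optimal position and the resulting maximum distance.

location 19.5, max distance 14.5

The 1-center on a line is the midpoint of the two extreme points: leftmost at 5, rightmost at 34.
Optimal location = (5 + 34)/2 = 19.5; maximum distance = (34 − 5)/2 = 14.5.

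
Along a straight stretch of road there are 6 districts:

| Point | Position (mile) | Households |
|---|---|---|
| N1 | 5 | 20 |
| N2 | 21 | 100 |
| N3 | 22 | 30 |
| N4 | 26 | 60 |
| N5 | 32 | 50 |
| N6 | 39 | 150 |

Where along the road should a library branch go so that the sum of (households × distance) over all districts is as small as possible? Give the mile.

For a sum of weighted absolute distances on a line, the optimum is the weighted median (not the mean). Total weight W = 410; half-weight = 205.
Sort by position and accumulate weight:
  mile 5 (N1, w=20) → cum 20
  mile 21 (N2, w=100) → cum 120
  mile 22 (N3, w=30) → cum 150
  mile 26 (N4, w=60) → cum 210  ≥ 205 → median here
  mile 32 (N5, w=50) → cum 260
  mile 39 (N6, w=150) → cum 410
Optimal location: mile 26.

x = 26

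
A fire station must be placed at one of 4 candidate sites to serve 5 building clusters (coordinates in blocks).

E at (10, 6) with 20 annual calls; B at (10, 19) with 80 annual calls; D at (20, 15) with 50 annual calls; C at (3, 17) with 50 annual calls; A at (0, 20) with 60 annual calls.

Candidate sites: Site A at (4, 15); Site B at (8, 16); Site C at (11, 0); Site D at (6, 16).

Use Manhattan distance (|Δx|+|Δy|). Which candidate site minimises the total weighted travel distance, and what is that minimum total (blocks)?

Site B, total 2310 blocks

Total weighted distance at each candidate:
  Site A (4, 15): total = 2590
  Site B (8, 16): total = 2310
  Site C (11, 0): total = 6050
  Site D (6, 16): total = 2390
Minimum is at Site B with total 2310 blocks.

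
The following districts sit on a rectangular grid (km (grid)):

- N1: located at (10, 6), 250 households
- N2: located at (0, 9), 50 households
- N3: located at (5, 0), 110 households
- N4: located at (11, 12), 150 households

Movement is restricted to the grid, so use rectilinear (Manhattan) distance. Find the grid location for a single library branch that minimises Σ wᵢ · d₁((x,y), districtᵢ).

Manhattan distance separates: Σwᵢ(|x−xᵢ|+|y−yᵢ|) = Σwᵢ|x−xᵢ| + Σwᵢ|y−yᵢ|, so x and y are optimised independently as 1-D weighted medians.
Total weight W = 560; half = 280.
x-coordinate, sorted with cumulative weight:
  x=0 (N2, w=50) cum 50
  x=5 (N3, w=110) cum 160
  x=10 (N1, w=250) cum 410  ← median
  x=11 (N4, w=150) cum 560
⇒ x* = 10
y-coordinate, sorted with cumulative weight:
  y=0 (N3, w=110) cum 110
  y=6 (N1, w=250) cum 360  ← median
  y=9 (N2, w=50) cum 410
  y=12 (N4, w=150) cum 560
⇒ y* = 6

(10, 6)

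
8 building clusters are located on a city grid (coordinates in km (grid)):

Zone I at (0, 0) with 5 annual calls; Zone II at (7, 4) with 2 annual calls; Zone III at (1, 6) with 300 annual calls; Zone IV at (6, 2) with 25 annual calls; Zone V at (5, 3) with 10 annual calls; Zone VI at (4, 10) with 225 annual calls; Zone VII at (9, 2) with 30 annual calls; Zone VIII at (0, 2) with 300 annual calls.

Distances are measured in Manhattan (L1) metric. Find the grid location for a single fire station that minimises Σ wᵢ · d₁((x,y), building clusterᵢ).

Manhattan distance separates: Σwᵢ(|x−xᵢ|+|y−yᵢ|) = Σwᵢ|x−xᵢ| + Σwᵢ|y−yᵢ|, so x and y are optimised independently as 1-D weighted medians.
Total weight W = 897; half = 448.5.
x-coordinate, sorted with cumulative weight:
  x=0 (Zone I, w=5) cum 5
  x=0 (Zone VIII, w=300) cum 305
  x=1 (Zone III, w=300) cum 605  ← median
  x=4 (Zone VI, w=225) cum 830
  x=5 (Zone V, w=10) cum 840
  x=6 (Zone IV, w=25) cum 865
  x=7 (Zone II, w=2) cum 867
  x=9 (Zone VII, w=30) cum 897
⇒ x* = 1
y-coordinate, sorted with cumulative weight:
  y=0 (Zone I, w=5) cum 5
  y=2 (Zone IV, w=25) cum 30
  y=2 (Zone VII, w=30) cum 60
  y=2 (Zone VIII, w=300) cum 360
  y=3 (Zone V, w=10) cum 370
  y=4 (Zone II, w=2) cum 372
  y=6 (Zone III, w=300) cum 672  ← median
  y=10 (Zone VI, w=225) cum 897
⇒ y* = 6

(1, 6)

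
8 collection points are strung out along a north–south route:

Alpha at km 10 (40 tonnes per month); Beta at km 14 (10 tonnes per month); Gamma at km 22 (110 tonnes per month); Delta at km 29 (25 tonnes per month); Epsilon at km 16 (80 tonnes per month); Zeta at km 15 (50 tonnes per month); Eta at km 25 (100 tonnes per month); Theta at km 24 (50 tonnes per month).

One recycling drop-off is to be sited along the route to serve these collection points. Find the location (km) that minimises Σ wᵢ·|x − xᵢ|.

x = 22

For a sum of weighted absolute distances on a line, the optimum is the weighted median (not the mean). Total weight W = 465; half-weight = 232.5.
Sort by position and accumulate weight:
  km 10 (Alpha, w=40) → cum 40
  km 14 (Beta, w=10) → cum 50
  km 15 (Zeta, w=50) → cum 100
  km 16 (Epsilon, w=80) → cum 180
  km 22 (Gamma, w=110) → cum 290  ≥ 232.5 → median here
  km 24 (Theta, w=50) → cum 340
  km 25 (Eta, w=100) → cum 440
  km 29 (Delta, w=25) → cum 465
Optimal location: km 22.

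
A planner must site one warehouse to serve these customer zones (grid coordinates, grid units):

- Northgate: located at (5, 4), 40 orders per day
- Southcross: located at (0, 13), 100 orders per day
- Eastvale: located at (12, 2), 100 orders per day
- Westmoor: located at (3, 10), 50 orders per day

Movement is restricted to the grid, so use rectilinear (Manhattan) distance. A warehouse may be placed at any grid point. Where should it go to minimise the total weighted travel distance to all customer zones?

(3, 10)

Manhattan distance separates: Σwᵢ(|x−xᵢ|+|y−yᵢ|) = Σwᵢ|x−xᵢ| + Σwᵢ|y−yᵢ|, so x and y are optimised independently as 1-D weighted medians.
Total weight W = 290; half = 145.
x-coordinate, sorted with cumulative weight:
  x=0 (Southcross, w=100) cum 100
  x=3 (Westmoor, w=50) cum 150  ← median
  x=5 (Northgate, w=40) cum 190
  x=12 (Eastvale, w=100) cum 290
⇒ x* = 3
y-coordinate, sorted with cumulative weight:
  y=2 (Eastvale, w=100) cum 100
  y=4 (Northgate, w=40) cum 140
  y=10 (Westmoor, w=50) cum 190  ← median
  y=13 (Southcross, w=100) cum 290
⇒ y* = 10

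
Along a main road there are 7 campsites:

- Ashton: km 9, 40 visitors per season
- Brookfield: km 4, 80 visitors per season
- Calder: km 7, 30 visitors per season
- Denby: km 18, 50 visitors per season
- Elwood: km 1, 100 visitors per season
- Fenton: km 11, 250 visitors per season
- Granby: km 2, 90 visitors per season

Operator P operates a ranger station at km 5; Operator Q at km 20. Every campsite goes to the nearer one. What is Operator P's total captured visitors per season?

The indifferent point is the midpoint (5+20)/2 = 12.5; campsites left of it (closer to Operator P at 5) go to Operator P, those right go to Operator Q.
  Elwood at 1 (w=100) → Operator P
  Granby at 2 (w=90) → Operator P
  Brookfield at 4 (w=80) → Operator P
  Calder at 7 (w=30) → Operator P
  Ashton at 9 (w=40) → Operator P
  Fenton at 11 (w=250) → Operator P
  Denby at 18 (w=50) → Operator Q
Operator P captures 590; Operator Q captures 50.

590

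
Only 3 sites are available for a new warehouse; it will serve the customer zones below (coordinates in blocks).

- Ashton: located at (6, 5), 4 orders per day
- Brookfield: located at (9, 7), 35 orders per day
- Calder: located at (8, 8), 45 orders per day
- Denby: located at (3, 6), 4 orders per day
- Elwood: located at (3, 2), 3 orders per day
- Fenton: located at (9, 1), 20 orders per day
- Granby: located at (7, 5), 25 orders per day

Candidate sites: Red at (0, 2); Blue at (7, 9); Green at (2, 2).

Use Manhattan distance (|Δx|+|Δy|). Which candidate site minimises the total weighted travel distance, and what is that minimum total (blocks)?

Total weighted distance at each candidate:
  Red (0, 2): total = 1643
  Blue (7, 9): total = 611
  Green (2, 2): total = 1371
Minimum is at Blue with total 611 blocks.

Blue, total 611 blocks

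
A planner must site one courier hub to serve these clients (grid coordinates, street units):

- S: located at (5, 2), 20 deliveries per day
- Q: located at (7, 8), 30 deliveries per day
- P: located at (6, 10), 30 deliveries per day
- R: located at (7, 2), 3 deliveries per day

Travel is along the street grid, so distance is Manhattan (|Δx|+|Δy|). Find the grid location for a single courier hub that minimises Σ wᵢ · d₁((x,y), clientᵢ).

Manhattan distance separates: Σwᵢ(|x−xᵢ|+|y−yᵢ|) = Σwᵢ|x−xᵢ| + Σwᵢ|y−yᵢ|, so x and y are optimised independently as 1-D weighted medians.
Total weight W = 83; half = 41.5.
x-coordinate, sorted with cumulative weight:
  x=5 (S, w=20) cum 20
  x=6 (P, w=30) cum 50  ← median
  x=7 (Q, w=30) cum 80
  x=7 (R, w=3) cum 83
⇒ x* = 6
y-coordinate, sorted with cumulative weight:
  y=2 (S, w=20) cum 20
  y=2 (R, w=3) cum 23
  y=8 (Q, w=30) cum 53  ← median
  y=10 (P, w=30) cum 83
⇒ y* = 8

(6, 8)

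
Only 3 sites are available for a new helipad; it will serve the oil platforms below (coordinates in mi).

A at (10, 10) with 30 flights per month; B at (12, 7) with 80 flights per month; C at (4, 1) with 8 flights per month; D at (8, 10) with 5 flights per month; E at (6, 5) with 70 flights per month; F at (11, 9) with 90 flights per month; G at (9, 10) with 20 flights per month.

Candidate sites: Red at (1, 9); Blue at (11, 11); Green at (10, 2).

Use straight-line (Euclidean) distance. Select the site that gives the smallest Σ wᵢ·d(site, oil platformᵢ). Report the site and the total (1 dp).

Total weighted distance at each candidate:
  Red (1, 9): total = 2779.3
  Blue (11, 11): total = 1257.2
  Green (10, 2): total = 1908.3
Minimum is at Blue with total 1257.2 mi.

Blue, total 1257.2 mi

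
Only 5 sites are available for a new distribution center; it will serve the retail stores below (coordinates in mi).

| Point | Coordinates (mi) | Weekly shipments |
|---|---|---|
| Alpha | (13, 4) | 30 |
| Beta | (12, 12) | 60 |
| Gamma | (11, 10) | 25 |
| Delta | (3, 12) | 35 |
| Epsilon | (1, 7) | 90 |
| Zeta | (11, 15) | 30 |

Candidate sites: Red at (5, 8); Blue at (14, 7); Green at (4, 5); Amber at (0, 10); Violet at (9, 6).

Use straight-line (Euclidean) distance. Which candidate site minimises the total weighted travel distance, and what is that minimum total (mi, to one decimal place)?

Red, total 1714.4 mi

Total weighted distance at each candidate:
  Red (5, 8): total = 1714.4
  Blue (14, 7): total = 2373.3
  Green (4, 5): total = 2062.7
  Amber (0, 10): total = 2207.8
  Violet (9, 6): total = 1947.6
Minimum is at Red with total 1714.4 mi.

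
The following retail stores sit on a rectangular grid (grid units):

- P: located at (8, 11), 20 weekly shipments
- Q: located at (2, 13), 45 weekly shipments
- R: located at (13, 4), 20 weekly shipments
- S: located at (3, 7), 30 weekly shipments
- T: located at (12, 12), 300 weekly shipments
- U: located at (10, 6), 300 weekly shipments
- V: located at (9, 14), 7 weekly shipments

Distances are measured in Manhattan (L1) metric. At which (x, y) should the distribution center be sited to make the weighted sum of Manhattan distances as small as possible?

Manhattan distance separates: Σwᵢ(|x−xᵢ|+|y−yᵢ|) = Σwᵢ|x−xᵢ| + Σwᵢ|y−yᵢ|, so x and y are optimised independently as 1-D weighted medians.
Total weight W = 722; half = 361.
x-coordinate, sorted with cumulative weight:
  x=2 (Q, w=45) cum 45
  x=3 (S, w=30) cum 75
  x=8 (P, w=20) cum 95
  x=9 (V, w=7) cum 102
  x=10 (U, w=300) cum 402  ← median
  x=12 (T, w=300) cum 702
  x=13 (R, w=20) cum 722
⇒ x* = 10
y-coordinate, sorted with cumulative weight:
  y=4 (R, w=20) cum 20
  y=6 (U, w=300) cum 320
  y=7 (S, w=30) cum 350
  y=11 (P, w=20) cum 370  ← median
  y=12 (T, w=300) cum 670
  y=13 (Q, w=45) cum 715
  y=14 (V, w=7) cum 722
⇒ y* = 11

(10, 11)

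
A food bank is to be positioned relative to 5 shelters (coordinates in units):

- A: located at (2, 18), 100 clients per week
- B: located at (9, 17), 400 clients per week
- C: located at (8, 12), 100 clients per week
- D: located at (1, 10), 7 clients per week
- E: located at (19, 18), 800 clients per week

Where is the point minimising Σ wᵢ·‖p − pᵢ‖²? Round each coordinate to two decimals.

(14.08, 17.25)

The minimiser of Σwᵢ‖p−pᵢ‖² is the weighted centroid p* = (Σwᵢpᵢ)/(Σwᵢ).
Σwᵢ = 1407.
Σwᵢxᵢ = 100·2 + 400·9 + 100·8 + 7·1 + 800·19 = 19807.
Σwᵢyᵢ = 100·18 + 400·17 + 100·12 + 7·10 + 800·18 = 24270.
x* = 19807/1407 = 14.08, y* = 24270/1407 = 17.25.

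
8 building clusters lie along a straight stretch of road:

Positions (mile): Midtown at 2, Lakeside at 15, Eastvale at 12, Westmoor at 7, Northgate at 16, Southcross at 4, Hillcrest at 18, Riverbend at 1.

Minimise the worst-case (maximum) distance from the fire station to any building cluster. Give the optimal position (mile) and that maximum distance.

location 9.5, max distance 8.5

The 1-center on a line is the midpoint of the two extreme points: leftmost at 1, rightmost at 18.
Optimal location = (1 + 18)/2 = 9.5; maximum distance = (18 − 1)/2 = 8.5.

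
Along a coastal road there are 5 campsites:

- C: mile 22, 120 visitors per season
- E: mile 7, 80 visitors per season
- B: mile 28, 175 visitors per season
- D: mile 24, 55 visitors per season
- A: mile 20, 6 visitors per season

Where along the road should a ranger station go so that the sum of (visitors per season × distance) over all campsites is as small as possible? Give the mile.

x = 24

For a sum of weighted absolute distances on a line, the optimum is the weighted median (not the mean). Total weight W = 436; half-weight = 218.
Sort by position and accumulate weight:
  mile 7 (E, w=80) → cum 80
  mile 20 (A, w=6) → cum 86
  mile 22 (C, w=120) → cum 206
  mile 24 (D, w=55) → cum 261  ≥ 218 → median here
  mile 28 (B, w=175) → cum 436
Optimal location: mile 24.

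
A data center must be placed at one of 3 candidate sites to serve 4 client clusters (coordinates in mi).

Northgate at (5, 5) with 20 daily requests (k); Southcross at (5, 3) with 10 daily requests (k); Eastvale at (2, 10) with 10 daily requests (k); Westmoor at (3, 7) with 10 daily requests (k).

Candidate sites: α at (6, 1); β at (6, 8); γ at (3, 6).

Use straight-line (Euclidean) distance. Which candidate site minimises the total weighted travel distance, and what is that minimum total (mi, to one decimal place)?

Total weighted distance at each candidate:
  α (6, 1): total = 270.4
  β (6, 8): total = 190.6
  γ (3, 6): total = 132.0
Minimum is at γ with total 132.0 mi.

γ, total 132.0 mi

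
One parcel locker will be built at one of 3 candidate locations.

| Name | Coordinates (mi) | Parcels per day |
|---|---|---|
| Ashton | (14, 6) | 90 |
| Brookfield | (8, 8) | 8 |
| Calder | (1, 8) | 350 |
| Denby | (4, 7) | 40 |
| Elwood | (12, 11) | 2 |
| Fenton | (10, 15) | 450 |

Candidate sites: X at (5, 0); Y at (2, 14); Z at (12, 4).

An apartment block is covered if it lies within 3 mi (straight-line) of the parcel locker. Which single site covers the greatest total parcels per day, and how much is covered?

Z, covering 90

Coverage radius r = 3 mi; a point is covered iff (Δx)²+(Δy)² ≤ 3² = 9.
  X (5, 0): covers {none} → 0
  Y (2, 14): covers {none} → 0
  Z (12, 4): covers {Ashton} → 90
Maximum coverage at Z: 90 parcels per day.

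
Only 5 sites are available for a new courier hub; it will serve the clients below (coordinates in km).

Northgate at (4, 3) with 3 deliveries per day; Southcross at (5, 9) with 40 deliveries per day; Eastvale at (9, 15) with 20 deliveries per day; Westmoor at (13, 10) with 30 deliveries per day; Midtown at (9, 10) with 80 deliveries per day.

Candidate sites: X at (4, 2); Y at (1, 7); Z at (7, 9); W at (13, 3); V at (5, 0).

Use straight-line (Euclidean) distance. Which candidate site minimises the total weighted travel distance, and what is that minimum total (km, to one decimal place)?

Total weighted distance at each candidate:
  X (4, 2): total = 1680.4
  Y (1, 7): total = 1474.8
  Z (7, 9): total = 588.0
  W (13, 3): total = 1535.0
  V (5, 0): total = 1925.8
Minimum is at Z with total 588.0 km.

Z, total 588.0 km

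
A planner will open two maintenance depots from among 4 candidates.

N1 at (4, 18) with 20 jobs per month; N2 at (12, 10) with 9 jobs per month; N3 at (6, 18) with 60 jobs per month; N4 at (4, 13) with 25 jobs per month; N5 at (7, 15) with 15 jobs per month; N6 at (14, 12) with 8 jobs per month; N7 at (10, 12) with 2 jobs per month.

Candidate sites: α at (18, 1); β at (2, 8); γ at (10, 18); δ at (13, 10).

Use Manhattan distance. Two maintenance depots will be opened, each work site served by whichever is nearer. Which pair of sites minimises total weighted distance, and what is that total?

Evaluate every pair (each demand assigned to the nearer of the two):
  {γ, δ}: total = 768
  {β, γ}: total = 807
  {α, γ}: total = 907
  {β, δ}: total = 1463
  {α, β}: total = 1687
  {α, δ}: total = 1748
Best pair: {γ, δ} with total 768.

{γ, δ}, total 768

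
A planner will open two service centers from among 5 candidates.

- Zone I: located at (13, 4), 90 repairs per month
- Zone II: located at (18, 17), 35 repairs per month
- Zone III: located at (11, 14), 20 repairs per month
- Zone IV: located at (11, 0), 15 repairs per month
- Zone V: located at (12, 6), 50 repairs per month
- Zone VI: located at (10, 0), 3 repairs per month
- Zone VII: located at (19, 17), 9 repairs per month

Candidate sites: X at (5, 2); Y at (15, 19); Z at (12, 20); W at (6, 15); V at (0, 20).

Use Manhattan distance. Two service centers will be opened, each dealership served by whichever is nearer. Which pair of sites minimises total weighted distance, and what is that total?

Evaluate every pair (each demand assigned to the nearer of the two):
  {X, Y}: total = 2000
  {X, Z}: total = 2136
  {X, W}: total = 2336
  {X, V}: total = 2864
  {Y, Z}: total = 2980
  {Y, W}: total = 2986
  {Z, W}: total = 3112
  {Y, V}: total = 3156
  {Z, V}: total = 3156
  {W, V}: total = 3472
Best pair: {X, Y} with total 2000.

{X, Y}, total 2000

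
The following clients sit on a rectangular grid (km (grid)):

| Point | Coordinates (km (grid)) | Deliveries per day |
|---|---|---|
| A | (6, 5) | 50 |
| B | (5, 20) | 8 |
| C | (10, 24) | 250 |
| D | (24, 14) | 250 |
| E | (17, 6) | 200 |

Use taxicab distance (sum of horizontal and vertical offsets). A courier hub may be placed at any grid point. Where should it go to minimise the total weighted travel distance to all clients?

Manhattan distance separates: Σwᵢ(|x−xᵢ|+|y−yᵢ|) = Σwᵢ|x−xᵢ| + Σwᵢ|y−yᵢ|, so x and y are optimised independently as 1-D weighted medians.
Total weight W = 758; half = 379.
x-coordinate, sorted with cumulative weight:
  x=5 (B, w=8) cum 8
  x=6 (A, w=50) cum 58
  x=10 (C, w=250) cum 308
  x=17 (E, w=200) cum 508  ← median
  x=24 (D, w=250) cum 758
⇒ x* = 17
y-coordinate, sorted with cumulative weight:
  y=5 (A, w=50) cum 50
  y=6 (E, w=200) cum 250
  y=14 (D, w=250) cum 500  ← median
  y=20 (B, w=8) cum 508
  y=24 (C, w=250) cum 758
⇒ y* = 14

(17, 14)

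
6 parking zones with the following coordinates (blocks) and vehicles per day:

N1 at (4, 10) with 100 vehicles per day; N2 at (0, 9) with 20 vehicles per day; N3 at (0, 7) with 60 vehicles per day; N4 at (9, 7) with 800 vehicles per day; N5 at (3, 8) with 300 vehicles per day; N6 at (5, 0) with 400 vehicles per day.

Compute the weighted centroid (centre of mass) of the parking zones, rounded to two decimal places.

The minimiser of Σwᵢ‖p−pᵢ‖² is the weighted centroid p* = (Σwᵢpᵢ)/(Σwᵢ).
Σwᵢ = 1680.
Σwᵢxᵢ = 100·4 + 20·0 + 60·0 + 800·9 + 300·3 + 400·5 = 10500.
Σwᵢyᵢ = 100·10 + 20·9 + 60·7 + 800·7 + 300·8 + 400·0 = 9600.
x* = 10500/1680 = 6.25, y* = 9600/1680 = 5.71.

(6.25, 5.71)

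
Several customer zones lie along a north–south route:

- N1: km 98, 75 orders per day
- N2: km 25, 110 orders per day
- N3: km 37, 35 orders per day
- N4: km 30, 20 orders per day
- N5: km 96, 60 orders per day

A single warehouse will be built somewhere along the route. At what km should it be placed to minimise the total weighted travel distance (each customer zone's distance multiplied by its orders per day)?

x = 37

For a sum of weighted absolute distances on a line, the optimum is the weighted median (not the mean). Total weight W = 300; half-weight = 150.
Sort by position and accumulate weight:
  km 25 (N2, w=110) → cum 110
  km 30 (N4, w=20) → cum 130
  km 37 (N3, w=35) → cum 165  ≥ 150 → median here
  km 96 (N5, w=60) → cum 225
  km 98 (N1, w=75) → cum 300
Optimal location: km 37.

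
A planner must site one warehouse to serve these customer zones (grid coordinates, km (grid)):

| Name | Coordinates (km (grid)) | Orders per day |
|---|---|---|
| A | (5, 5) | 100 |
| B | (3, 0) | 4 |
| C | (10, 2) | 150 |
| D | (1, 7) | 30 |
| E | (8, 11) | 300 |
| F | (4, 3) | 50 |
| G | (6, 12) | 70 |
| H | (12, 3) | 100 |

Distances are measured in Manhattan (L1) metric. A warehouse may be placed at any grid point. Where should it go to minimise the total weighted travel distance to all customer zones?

(8, 5)

Manhattan distance separates: Σwᵢ(|x−xᵢ|+|y−yᵢ|) = Σwᵢ|x−xᵢ| + Σwᵢ|y−yᵢ|, so x and y are optimised independently as 1-D weighted medians.
Total weight W = 804; half = 402.
x-coordinate, sorted with cumulative weight:
  x=1 (D, w=30) cum 30
  x=3 (B, w=4) cum 34
  x=4 (F, w=50) cum 84
  x=5 (A, w=100) cum 184
  x=6 (G, w=70) cum 254
  x=8 (E, w=300) cum 554  ← median
  x=10 (C, w=150) cum 704
  x=12 (H, w=100) cum 804
⇒ x* = 8
y-coordinate, sorted with cumulative weight:
  y=0 (B, w=4) cum 4
  y=2 (C, w=150) cum 154
  y=3 (F, w=50) cum 204
  y=3 (H, w=100) cum 304
  y=5 (A, w=100) cum 404  ← median
  y=7 (D, w=30) cum 434
  y=11 (E, w=300) cum 734
  y=12 (G, w=70) cum 804
⇒ y* = 5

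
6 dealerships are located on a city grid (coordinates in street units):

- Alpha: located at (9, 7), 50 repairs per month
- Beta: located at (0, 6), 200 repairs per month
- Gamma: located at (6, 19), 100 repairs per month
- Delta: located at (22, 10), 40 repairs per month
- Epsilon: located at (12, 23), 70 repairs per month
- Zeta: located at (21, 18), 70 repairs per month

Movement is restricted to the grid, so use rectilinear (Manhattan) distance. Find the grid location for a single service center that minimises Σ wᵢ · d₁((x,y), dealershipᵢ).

Manhattan distance separates: Σwᵢ(|x−xᵢ|+|y−yᵢ|) = Σwᵢ|x−xᵢ| + Σwᵢ|y−yᵢ|, so x and y are optimised independently as 1-D weighted medians.
Total weight W = 530; half = 265.
x-coordinate, sorted with cumulative weight:
  x=0 (Beta, w=200) cum 200
  x=6 (Gamma, w=100) cum 300  ← median
  x=9 (Alpha, w=50) cum 350
  x=12 (Epsilon, w=70) cum 420
  x=21 (Zeta, w=70) cum 490
  x=22 (Delta, w=40) cum 530
⇒ x* = 6
y-coordinate, sorted with cumulative weight:
  y=6 (Beta, w=200) cum 200
  y=7 (Alpha, w=50) cum 250
  y=10 (Delta, w=40) cum 290  ← median
  y=18 (Zeta, w=70) cum 360
  y=19 (Gamma, w=100) cum 460
  y=23 (Epsilon, w=70) cum 530
⇒ y* = 10

(6, 10)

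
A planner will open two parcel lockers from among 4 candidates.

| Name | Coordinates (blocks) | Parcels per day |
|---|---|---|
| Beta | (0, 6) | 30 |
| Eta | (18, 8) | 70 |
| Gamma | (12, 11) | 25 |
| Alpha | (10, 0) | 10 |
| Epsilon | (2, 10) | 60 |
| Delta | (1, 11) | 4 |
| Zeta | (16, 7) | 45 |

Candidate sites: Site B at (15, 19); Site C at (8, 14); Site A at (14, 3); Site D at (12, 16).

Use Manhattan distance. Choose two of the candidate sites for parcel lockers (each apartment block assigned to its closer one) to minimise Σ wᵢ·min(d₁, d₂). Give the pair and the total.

Evaluate every pair (each demand assigned to the nearer of the two):
  {Site C, Site A}: total = 2265
  {Site A, Site D}: total = 2629
  {Site B, Site A}: total = 2954
  {Site C, Site D}: total = 2970
  {Site B, Site C}: total = 3020
  {Site B, Site D}: total = 3554
Best pair: {Site C, Site A} with total 2265.

{Site C, Site A}, total 2265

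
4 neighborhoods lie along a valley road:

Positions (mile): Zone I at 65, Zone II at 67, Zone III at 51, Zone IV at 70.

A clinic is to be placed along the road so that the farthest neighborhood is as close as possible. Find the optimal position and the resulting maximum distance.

location 60.5, max distance 9.5

The 1-center on a line is the midpoint of the two extreme points: leftmost at 51, rightmost at 70.
Optimal location = (51 + 70)/2 = 60.5; maximum distance = (70 − 51)/2 = 9.5.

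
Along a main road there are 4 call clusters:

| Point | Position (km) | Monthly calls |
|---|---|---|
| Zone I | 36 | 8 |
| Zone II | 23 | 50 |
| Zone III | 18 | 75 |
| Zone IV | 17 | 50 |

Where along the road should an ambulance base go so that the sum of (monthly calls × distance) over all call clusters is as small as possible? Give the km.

For a sum of weighted absolute distances on a line, the optimum is the weighted median (not the mean). Total weight W = 183; half-weight = 91.5.
Sort by position and accumulate weight:
  km 17 (Zone IV, w=50) → cum 50
  km 18 (Zone III, w=75) → cum 125  ≥ 91.5 → median here
  km 23 (Zone II, w=50) → cum 175
  km 36 (Zone I, w=8) → cum 183
Optimal location: km 18.

x = 18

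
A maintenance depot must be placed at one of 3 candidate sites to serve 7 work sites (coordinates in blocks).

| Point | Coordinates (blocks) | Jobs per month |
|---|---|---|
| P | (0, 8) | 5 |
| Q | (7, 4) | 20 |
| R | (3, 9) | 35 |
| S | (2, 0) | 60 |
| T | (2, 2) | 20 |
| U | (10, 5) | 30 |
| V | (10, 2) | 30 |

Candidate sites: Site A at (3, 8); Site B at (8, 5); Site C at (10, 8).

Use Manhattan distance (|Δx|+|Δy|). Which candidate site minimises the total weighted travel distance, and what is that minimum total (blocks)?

Total weighted distance at each candidate:
  Site A (3, 8): total = 1580
  Site B (8, 5): total = 1460
  Site C (10, 8): total = 1980
Minimum is at Site B with total 1460 blocks.

Site B, total 1460 blocks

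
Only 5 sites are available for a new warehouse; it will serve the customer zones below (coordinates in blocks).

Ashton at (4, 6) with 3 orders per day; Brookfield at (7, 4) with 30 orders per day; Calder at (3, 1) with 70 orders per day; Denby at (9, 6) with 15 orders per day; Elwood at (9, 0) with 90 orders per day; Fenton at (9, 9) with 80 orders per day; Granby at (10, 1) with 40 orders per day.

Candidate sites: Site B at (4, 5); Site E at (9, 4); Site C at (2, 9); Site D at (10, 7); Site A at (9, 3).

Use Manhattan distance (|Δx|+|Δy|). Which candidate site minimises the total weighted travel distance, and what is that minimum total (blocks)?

Site A, total 1589 blocks

Total weighted distance at each candidate:
  Site B (4, 5): total = 2583
  Site E (9, 4): total = 1661
  Site C (2, 9): total = 3735
  Site D (10, 7): total = 2341
  Site A (9, 3): total = 1589
Minimum is at Site A with total 1589 blocks.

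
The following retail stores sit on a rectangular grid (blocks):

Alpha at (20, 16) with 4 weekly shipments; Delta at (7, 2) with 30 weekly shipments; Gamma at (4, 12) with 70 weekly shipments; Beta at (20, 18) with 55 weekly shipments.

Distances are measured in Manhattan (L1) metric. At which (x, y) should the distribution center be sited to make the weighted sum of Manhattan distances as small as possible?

Manhattan distance separates: Σwᵢ(|x−xᵢ|+|y−yᵢ|) = Σwᵢ|x−xᵢ| + Σwᵢ|y−yᵢ|, so x and y are optimised independently as 1-D weighted medians.
Total weight W = 159; half = 79.5.
x-coordinate, sorted with cumulative weight:
  x=4 (Gamma, w=70) cum 70
  x=7 (Delta, w=30) cum 100  ← median
  x=20 (Alpha, w=4) cum 104
  x=20 (Beta, w=55) cum 159
⇒ x* = 7
y-coordinate, sorted with cumulative weight:
  y=2 (Delta, w=30) cum 30
  y=12 (Gamma, w=70) cum 100  ← median
  y=16 (Alpha, w=4) cum 104
  y=18 (Beta, w=55) cum 159
⇒ y* = 12

(7, 12)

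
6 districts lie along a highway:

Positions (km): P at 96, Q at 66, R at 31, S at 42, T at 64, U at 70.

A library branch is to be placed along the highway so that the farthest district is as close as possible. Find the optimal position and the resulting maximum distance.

location 63.5, max distance 32.5

The 1-center on a line is the midpoint of the two extreme points: leftmost at 31, rightmost at 96.
Optimal location = (31 + 96)/2 = 63.5; maximum distance = (96 − 31)/2 = 32.5.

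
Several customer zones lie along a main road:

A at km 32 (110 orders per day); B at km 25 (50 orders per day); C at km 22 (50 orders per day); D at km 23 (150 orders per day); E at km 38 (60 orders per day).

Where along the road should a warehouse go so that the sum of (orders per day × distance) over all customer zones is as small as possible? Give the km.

For a sum of weighted absolute distances on a line, the optimum is the weighted median (not the mean). Total weight W = 420; half-weight = 210.
Sort by position and accumulate weight:
  km 22 (C, w=50) → cum 50
  km 23 (D, w=150) → cum 200
  km 25 (B, w=50) → cum 250  ≥ 210 → median here
  km 32 (A, w=110) → cum 360
  km 38 (E, w=60) → cum 420
Optimal location: km 25.

x = 25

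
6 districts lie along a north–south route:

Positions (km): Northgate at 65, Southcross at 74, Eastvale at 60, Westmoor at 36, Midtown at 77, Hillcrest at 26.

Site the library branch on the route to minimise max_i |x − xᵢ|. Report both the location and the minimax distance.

The 1-center on a line is the midpoint of the two extreme points: leftmost at 26, rightmost at 77.
Optimal location = (26 + 77)/2 = 51.5; maximum distance = (77 − 26)/2 = 25.5.

location 51.5, max distance 25.5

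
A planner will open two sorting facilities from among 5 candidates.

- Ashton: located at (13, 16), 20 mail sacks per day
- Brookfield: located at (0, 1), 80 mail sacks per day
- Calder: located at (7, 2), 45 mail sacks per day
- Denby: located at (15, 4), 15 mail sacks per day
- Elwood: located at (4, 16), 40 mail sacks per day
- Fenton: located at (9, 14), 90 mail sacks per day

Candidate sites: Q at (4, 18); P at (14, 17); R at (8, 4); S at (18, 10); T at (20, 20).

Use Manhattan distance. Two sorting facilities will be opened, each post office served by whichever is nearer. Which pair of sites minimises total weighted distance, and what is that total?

Evaluate every pair (each demand assigned to the nearer of the two):
  {Q, R}: total = 2230
  {P, R}: total = 2320
  {R, S}: total = 2970
  {R, T}: total = 2970
  {Q, P}: total = 3585
  {Q, S}: total = 3780
  {Q, T}: total = 3960
  {P, S}: total = 4350
  {P, T}: total = 4800
  {S, T}: total = 5340
Best pair: {Q, R} with total 2230.

{Q, R}, total 2230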